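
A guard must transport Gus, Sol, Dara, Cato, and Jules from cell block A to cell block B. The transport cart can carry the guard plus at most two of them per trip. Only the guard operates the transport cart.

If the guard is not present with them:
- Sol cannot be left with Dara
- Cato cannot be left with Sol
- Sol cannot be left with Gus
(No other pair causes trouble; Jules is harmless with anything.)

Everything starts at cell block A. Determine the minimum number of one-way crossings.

Counting alone: the guard can take at most 2 across per trip to cell block B, so moving all 5 needs at least 3 loaded trips out, with a return between consecutive ones — at least 5 crossings.
The plan below uses exactly 5 crossings, so it is optimal:
1. Guard goes to cell block B with Gus and Sol.
2. Guard goes back to cell block A with Sol.
3. Guard goes to cell block B with Cato and Dara.
4. Guard goes back to cell block A alone.
5. Guard goes to cell block B with Jules and Sol.

5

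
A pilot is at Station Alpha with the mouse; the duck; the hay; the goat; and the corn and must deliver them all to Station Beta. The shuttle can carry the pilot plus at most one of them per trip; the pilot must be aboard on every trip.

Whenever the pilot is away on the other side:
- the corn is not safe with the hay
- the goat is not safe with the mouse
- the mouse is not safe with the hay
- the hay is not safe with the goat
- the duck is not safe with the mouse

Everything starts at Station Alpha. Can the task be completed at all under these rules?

Whatever the first load, the items left behind include a forbidden pair without the pilot. No opening move is safe, so no plan exists.

No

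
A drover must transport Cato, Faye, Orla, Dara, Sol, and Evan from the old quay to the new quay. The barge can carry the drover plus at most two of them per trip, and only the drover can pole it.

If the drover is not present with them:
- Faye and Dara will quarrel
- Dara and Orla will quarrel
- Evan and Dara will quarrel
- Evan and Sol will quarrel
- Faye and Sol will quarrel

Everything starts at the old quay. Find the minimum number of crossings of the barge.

Counting alone: the drover can take at most 2 across per trip to the new quay, so moving all 6 needs at least 3 loaded trips out, with a return between consecutive ones — at least 5 crossings.
The safety rule pushes this higher. Following every safe sequence of crossings, the most of the 6 that can be at the new quay as the barge arrives there on crossing 5 is 5 — never all 6.
So no plan with fewer than 7 crossings exists, and this one achieves 7:
1. Drover goes to the new quay with Dara and Sol.
2. Drover goes back to the old quay alone.
3. Drover goes to the new quay with Cato and Faye.
4. Drover goes back to the old quay with Dara and Sol.
5. Drover goes to the new quay with Evan and Orla.
6. Drover goes back to the old quay alone.
7. Drover goes to the new quay with Dara and Sol.

7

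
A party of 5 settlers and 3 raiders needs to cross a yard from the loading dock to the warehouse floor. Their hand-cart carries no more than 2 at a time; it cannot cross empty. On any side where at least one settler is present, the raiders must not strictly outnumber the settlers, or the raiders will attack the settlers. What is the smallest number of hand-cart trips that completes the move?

13

Counting alone: each trip to the warehouse floor takes at most 2 across and each return brings at least 1 back, so after t trips out (and t−1 returns) at most 2t − (t−1) of the 8 are across; that first reaches 8 at t = 7, so at least 13 crossings are needed.
The plan below uses exactly 13 crossings, so it is optimal:
1. 2 raiders → the warehouse floor.  (the loading dock: 5S 1R; the warehouse floor: 0S 2R)
2. 1 raider ← the loading dock.  (the loading dock: 5S 2R; the warehouse floor: 0S 1R)
3. 2 raiders → the warehouse floor.  (the loading dock: 5S 0R; the warehouse floor: 0S 3R)
4. 1 raider ← the loading dock.  (the loading dock: 5S 1R; the warehouse floor: 0S 2R)
5. 2 settlers → the warehouse floor.  (the loading dock: 3S 1R; the warehouse floor: 2S 2R)
6. 1 raider ← the loading dock.  (the loading dock: 3S 2R; the warehouse floor: 2S 1R)
7. 1 settler and 1 raider → the warehouse floor.  (the loading dock: 2S 1R; the warehouse floor: 3S 2R)
8. 1 raider ← the loading dock.  (the loading dock: 2S 2R; the warehouse floor: 3S 1R)
9. 2 raiders → the warehouse floor.  (the loading dock: 2S 0R; the warehouse floor: 3S 3R)
10. 1 raider ← the loading dock.  (the loading dock: 2S 1R; the warehouse floor: 3S 2R)
11. 1 settler and 1 raider → the warehouse floor.  (the loading dock: 1S 0R; the warehouse floor: 4S 3R)
12. 1 raider ← the loading dock.  (the loading dock: 1S 1R; the warehouse floor: 4S 2R)
13. 1 settler and 1 raider → the warehouse floor.  (the loading dock: 0S 0R; the warehouse floor: 5S 3R)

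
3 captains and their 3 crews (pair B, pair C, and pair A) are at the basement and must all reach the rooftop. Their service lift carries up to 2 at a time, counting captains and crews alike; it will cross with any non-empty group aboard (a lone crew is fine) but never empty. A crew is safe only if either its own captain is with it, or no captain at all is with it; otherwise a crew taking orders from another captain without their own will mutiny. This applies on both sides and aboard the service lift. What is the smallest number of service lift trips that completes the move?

11

Counting alone: each trip to the rooftop takes at most 2 across and each return brings at least 1 back, so after t trips out (and t−1 returns) at most 2t − (t−1) of the 6 are across; that first reaches 6 at t = 5, so at least 9 crossings are needed.
The safety rule pushes this higher. Following every safe sequence of crossings, the most of the 6 that can be at the rooftop as the service lift arrives there on crossing 9 is 5 — never all 6.
So no plan with fewer than 11 crossings exists, and this one achieves 11:
1. captain B and crew B cross → the rooftop.
2. captain B crosses ← the basement.
3. crew A and crew C cross → the rooftop.
4. crew B crosses ← the basement.
5. captain A and captain C cross → the rooftop.
6. captain C and crew C cross ← the basement.
7. captain B and captain C cross → the rooftop.
8. crew A crosses ← the basement.
9. crew B and crew C cross → the rooftop.
10. captain A crosses ← the basement.
11. captain A and crew A cross → the rooftop.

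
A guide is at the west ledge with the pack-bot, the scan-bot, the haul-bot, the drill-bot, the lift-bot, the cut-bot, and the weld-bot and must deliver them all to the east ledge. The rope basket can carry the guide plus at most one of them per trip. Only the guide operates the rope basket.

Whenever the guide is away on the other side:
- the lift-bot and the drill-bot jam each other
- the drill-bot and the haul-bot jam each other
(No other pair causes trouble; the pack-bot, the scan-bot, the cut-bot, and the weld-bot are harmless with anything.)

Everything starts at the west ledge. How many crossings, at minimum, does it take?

15

Counting alone: the guide can take at most 1 across per trip to the east ledge, so moving all 7 needs at least 7 loaded trips out, with a return between consecutive ones — at least 13 crossings.
The safety rule pushes this higher. Following every safe sequence of crossings, the most of the 7 that can be at the east ledge as the rope basket arrives there on crossing 13 is 6 — never all 7.
So no plan with fewer than 15 crossings exists, and this one achieves 15:
1. Guide goes to the east ledge with the drill-bot.
2. Guide goes back to the west ledge alone.
3. Guide goes to the east ledge with the pack-bot.
4. Guide goes back to the west ledge alone.
5. Guide goes to the east ledge with the scan-bot.
6. Guide goes back to the west ledge alone.
7. Guide goes to the east ledge with the haul-bot.
8. Guide goes back to the west ledge with the drill-bot.
9. Guide goes to the east ledge with the lift-bot.
10. Guide goes back to the west ledge alone.
11. Guide goes to the east ledge with the cut-bot.
12. Guide goes back to the west ledge alone.
13. Guide goes to the east ledge with the weld-bot.
14. Guide goes back to the west ledge alone.
15. Guide goes to the east ledge with the drill-bot.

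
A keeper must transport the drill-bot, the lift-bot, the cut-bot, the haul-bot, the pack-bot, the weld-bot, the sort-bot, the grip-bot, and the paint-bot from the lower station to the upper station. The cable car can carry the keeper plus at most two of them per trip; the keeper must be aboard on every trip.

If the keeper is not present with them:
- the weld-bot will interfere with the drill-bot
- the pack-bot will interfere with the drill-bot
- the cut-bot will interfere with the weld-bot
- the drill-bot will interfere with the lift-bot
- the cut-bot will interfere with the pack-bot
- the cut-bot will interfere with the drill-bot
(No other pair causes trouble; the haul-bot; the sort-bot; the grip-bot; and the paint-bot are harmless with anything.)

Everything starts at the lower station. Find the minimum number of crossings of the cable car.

Counting alone: the keeper can take at most 2 across per trip to the upper station, so moving all 9 needs at least 5 loaded trips out, with a return between consecutive ones — at least 9 crossings.
The safety rule pushes this higher. Following every safe sequence of crossings, the most of the 9 that can be at the upper station as the cable car arrives there on crossings 9, 11, 13 is 6, 7, 8 respectively — never all 9.
So no plan with fewer than 15 crossings exists, and this one achieves 15:
1. Keeper goes to the upper station with the cut-bot and the drill-bot.  [the lower station: the grip-bot, the haul-bot, the lift-bot, the pack-bot, the paint-bot, the sort-bot, the weld-bot | the upper station: the cut-bot, the drill-bot]
2. Keeper goes back to the lower station with the drill-bot.  [the lower station: the drill-bot, the grip-bot, the haul-bot, the lift-bot, the pack-bot, the paint-bot, the sort-bot, the weld-bot | the upper station: the cut-bot]
3. Keeper goes to the upper station with the drill-bot and the lift-bot.  [the lower station: the grip-bot, the haul-bot, the pack-bot, the paint-bot, the sort-bot, the weld-bot | the upper station: the cut-bot, the drill-bot, the lift-bot]
4. Keeper goes back to the lower station with the drill-bot.  [the lower station: the drill-bot, the grip-bot, the haul-bot, the pack-bot, the paint-bot, the sort-bot, the weld-bot | the upper station: the cut-bot, the lift-bot]
5. Keeper goes to the upper station with the drill-bot and the haul-bot.  [the lower station: the grip-bot, the pack-bot, the paint-bot, the sort-bot, the weld-bot | the upper station: the cut-bot, the drill-bot, the haul-bot, the lift-bot]
6. Keeper goes back to the lower station with the drill-bot.  [the lower station: the drill-bot, the grip-bot, the pack-bot, the paint-bot, the sort-bot, the weld-bot | the upper station: the cut-bot, the haul-bot, the lift-bot]
7. Keeper goes to the upper station with the drill-bot and the sort-bot.  [the lower station: the grip-bot, the pack-bot, the paint-bot, the weld-bot | the upper station: the cut-bot, the drill-bot, the haul-bot, the lift-bot, the sort-bot]
8. Keeper goes back to the lower station with the drill-bot.  [the lower station: the drill-bot, the grip-bot, the pack-bot, the paint-bot, the weld-bot | the upper station: the cut-bot, the haul-bot, the lift-bot, the sort-bot]
9. Keeper goes to the upper station with the drill-bot and the grip-bot.  [the lower station: the pack-bot, the paint-bot, the weld-bot | the upper station: the cut-bot, the drill-bot, the grip-bot, the haul-bot, the lift-bot, the sort-bot]
10. Keeper goes back to the lower station with the drill-bot.  [the lower station: the drill-bot, the pack-bot, the paint-bot, the weld-bot | the upper station: the cut-bot, the grip-bot, the haul-bot, the lift-bot, the sort-bot]
11. Keeper goes to the upper station with the drill-bot and the paint-bot.  [the lower station: the pack-bot, the weld-bot | the upper station: the cut-bot, the drill-bot, the grip-bot, the haul-bot, the lift-bot, the paint-bot, the sort-bot]
12. Keeper goes back to the lower station with the drill-bot.  [the lower station: the drill-bot, the pack-bot, the weld-bot | the upper station: the cut-bot, the grip-bot, the haul-bot, the lift-bot, the paint-bot, the sort-bot]
13. Keeper goes to the upper station with the pack-bot and the weld-bot.  [the lower station: the drill-bot | the upper station: the cut-bot, the grip-bot, the haul-bot, the lift-bot, the pack-bot, the paint-bot, the sort-bot, the weld-bot]
14. Keeper goes back to the lower station with the cut-bot.  [the lower station: the cut-bot, the drill-bot | the upper station: the grip-bot, the haul-bot, the lift-bot, the pack-bot, the paint-bot, the sort-bot, the weld-bot]
15. Keeper goes to the upper station with the cut-bot and the drill-bot.  [the lower station: — | the upper station: the cut-bot, the drill-bot, the grip-bot, the haul-bot, the lift-bot, the pack-bot, the paint-bot, the sort-bot, the weld-bot]

15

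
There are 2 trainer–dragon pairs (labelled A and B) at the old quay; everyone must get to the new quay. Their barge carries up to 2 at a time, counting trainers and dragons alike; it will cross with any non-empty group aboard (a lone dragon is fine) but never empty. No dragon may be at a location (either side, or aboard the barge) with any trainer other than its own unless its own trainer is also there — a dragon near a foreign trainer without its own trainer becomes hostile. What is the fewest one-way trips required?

Counting alone: each trip to the new quay takes at most 2 across and each return brings at least 1 back, so after t trips out (and t−1 returns) at most 2t − (t−1) of the 4 are across; that first reaches 4 at t = 3, so at least 5 crossings are needed.
The plan below uses exactly 5 crossings, so it is optimal:
1. dragon A and trainer A cross → the new quay.
2. trainer A crosses ← the old quay.
3. trainer A and trainer B cross → the new quay.
4. trainer B crosses ← the old quay.
5. dragon B and trainer B cross → the new quay.

5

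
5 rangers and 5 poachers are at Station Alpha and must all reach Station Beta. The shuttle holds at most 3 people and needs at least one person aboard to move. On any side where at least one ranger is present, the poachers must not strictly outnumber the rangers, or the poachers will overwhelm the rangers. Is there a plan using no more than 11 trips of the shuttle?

Yes — this plan uses 11 crossings (≤ 11):
1. 2 poachers → Station Beta.  (Station Alpha: 5R 3P; Station Beta: 0R 2P)
2. 1 poacher ← Station Alpha.  (Station Alpha: 5R 4P; Station Beta: 0R 1P)
3. 3 poachers → Station Beta.  (Station Alpha: 5R 1P; Station Beta: 0R 4P)
4. 1 poacher ← Station Alpha.  (Station Alpha: 5R 2P; Station Beta: 0R 3P)
5. 3 rangers → Station Beta.  (Station Alpha: 2R 2P; Station Beta: 3R 3P)
6. 1 ranger and 1 poacher ← Station Alpha.  (Station Alpha: 3R 3P; Station Beta: 2R 2P)
7. 3 rangers → Station Beta.  (Station Alpha: 0R 3P; Station Beta: 5R 2P)
8. 1 poacher ← Station Alpha.  (Station Alpha: 0R 4P; Station Beta: 5R 1P)
9. 2 poachers → Station Beta.  (Station Alpha: 0R 2P; Station Beta: 5R 3P)
10. 1 poacher ← Station Alpha.  (Station Alpha: 0R 3P; Station Beta: 5R 2P)
11. 3 poachers → Station Beta.  (Station Alpha: 0R 0P; Station Beta: 5R 5P)

Yes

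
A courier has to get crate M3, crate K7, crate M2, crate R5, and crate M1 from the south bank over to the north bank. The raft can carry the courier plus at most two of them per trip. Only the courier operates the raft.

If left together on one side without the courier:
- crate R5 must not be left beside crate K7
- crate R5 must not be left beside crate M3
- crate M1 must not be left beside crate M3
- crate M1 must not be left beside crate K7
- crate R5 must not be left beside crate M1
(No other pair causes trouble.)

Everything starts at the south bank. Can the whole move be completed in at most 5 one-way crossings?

No

Counting alone: the courier can take at most 2 across per trip to the north bank, so moving all 5 needs at least 3 loaded trips out, with a return between consecutive ones — at least 5 crossings.
The safety rule pushes this higher. Following every safe sequence of crossings, the most of the 5 that can be at the north bank as the raft arrives there on crossing 5 is 4 — never all 5.
So the move cannot be finished within 5 crossings. (The shortest complete plan takes 7:)
1. Courier goes to the north bank with crate M1 and crate R5.
2. Courier goes back to the south bank with crate R5.
3. Courier goes to the north bank with crate K7 and crate M3.
4. Courier goes back to the south bank with crate M1.
5. Courier goes to the north bank with crate M2 and crate R5.
6. Courier goes back to the south bank with crate R5.
7. Courier goes to the north bank with crate M1 and crate R5.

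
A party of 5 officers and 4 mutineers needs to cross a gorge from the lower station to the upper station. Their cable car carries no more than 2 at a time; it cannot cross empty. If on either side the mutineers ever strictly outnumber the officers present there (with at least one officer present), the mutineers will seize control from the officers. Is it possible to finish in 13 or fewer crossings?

Counting alone: each trip to the upper station takes at most 2 across and each return brings at least 1 back, so after t trips out (and t−1 returns) at most 2t − (t−1) of the 9 are across; that first reaches 9 at t = 8, so at least 15 crossings are needed.
Since 13 < 15, 13 crossings cannot be enough. (The shortest complete plan in fact takes 15:)
1. 2 mutineers → the upper station.  (the lower station: 5O 2M; the upper station: 0O 2M)
2. 1 mutineer ← the lower station.  (the lower station: 5O 3M; the upper station: 0O 1M)
3. 2 mutineers → the upper station.  (the lower station: 5O 1M; the upper station: 0O 3M)
4. 1 mutineer ← the lower station.  (the lower station: 5O 2M; the upper station: 0O 2M)
5. 2 officers → the upper station.  (the lower station: 3O 2M; the upper station: 2O 2M)
6. 1 mutineer ← the lower station.  (the lower station: 3O 3M; the upper station: 2O 1M)
7. 1 officer and 1 mutineer → the upper station.  (the lower station: 2O 2M; the upper station: 3O 2M)
8. 1 officer ← the lower station.  (the lower station: 3O 2M; the upper station: 2O 2M)
9. 1 officer and 1 mutineer → the upper station.  (the lower station: 2O 1M; the upper station: 3O 3M)
10. 1 mutineer ← the lower station.  (the lower station: 2O 2M; the upper station: 3O 2M)
11. 1 officer and 1 mutineer → the upper station.  (the lower station: 1O 1M; the upper station: 4O 3M)
12. 1 officer ← the lower station.  (the lower station: 2O 1M; the upper station: 3O 3M)
13. 1 officer and 1 mutineer → the upper station.  (the lower station: 1O 0M; the upper station: 4O 4M)
14. 1 mutineer ← the lower station.  (the lower station: 1O 1M; the upper station: 4O 3M)
15. 1 officer and 1 mutineer → the upper station.  (the lower station: 0O 0M; the upper station: 5O 4M)

No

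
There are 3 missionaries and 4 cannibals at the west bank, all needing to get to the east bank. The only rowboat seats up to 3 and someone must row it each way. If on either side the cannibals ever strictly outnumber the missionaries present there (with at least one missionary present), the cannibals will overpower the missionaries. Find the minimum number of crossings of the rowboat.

impossible

The cannibals already outnumber the missionaries at the west bank before anyone moves, so the starting position itself is disallowed.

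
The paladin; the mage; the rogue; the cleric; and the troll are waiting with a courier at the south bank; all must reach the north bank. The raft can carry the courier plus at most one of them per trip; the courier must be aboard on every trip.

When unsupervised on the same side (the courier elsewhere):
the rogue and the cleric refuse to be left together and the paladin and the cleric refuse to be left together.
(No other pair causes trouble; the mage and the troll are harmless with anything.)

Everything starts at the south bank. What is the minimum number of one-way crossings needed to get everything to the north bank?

Counting alone: the courier can take at most 1 across per trip to the north bank, so moving all 5 needs at least 5 loaded trips out, with a return between consecutive ones — at least 9 crossings.
The safety rule pushes this higher. Following every safe sequence of crossings, the most of the 5 that can be at the north bank as the raft arrives there on crossing 9 is 4 — never all 5.
So no plan with fewer than 11 crossings exists, and this one achieves 11:
1. Courier goes to the north bank with the cleric.  [the south bank: the mage, the paladin, the rogue, the troll | the north bank: the cleric]
2. Courier goes back to the south bank alone.  [the south bank: the mage, the paladin, the rogue, the troll | the north bank: the cleric]
3. Courier goes to the north bank with the paladin.  [the south bank: the mage, the rogue, the troll | the north bank: the cleric, the paladin]
4. Courier goes back to the south bank with the cleric.  [the south bank: the cleric, the mage, the rogue, the troll | the north bank: the paladin]
5. Courier goes to the north bank with the rogue.  [the south bank: the cleric, the mage, the troll | the north bank: the paladin, the rogue]
6. Courier goes back to the south bank alone.  [the south bank: the cleric, the mage, the troll | the north bank: the paladin, the rogue]
7. Courier goes to the north bank with the mage.  [the south bank: the cleric, the troll | the north bank: the mage, the paladin, the rogue]
8. Courier goes back to the south bank alone.  [the south bank: the cleric, the troll | the north bank: the mage, the paladin, the rogue]
9. Courier goes to the north bank with the troll.  [the south bank: the cleric | the north bank: the mage, the paladin, the rogue, the troll]
10. Courier goes back to the south bank alone.  [the south bank: the cleric | the north bank: the mage, the paladin, the rogue, the troll]
11. Courier goes to the north bank with the cleric.  [the south bank: — | the north bank: the cleric, the mage, the paladin, the rogue, the troll]

11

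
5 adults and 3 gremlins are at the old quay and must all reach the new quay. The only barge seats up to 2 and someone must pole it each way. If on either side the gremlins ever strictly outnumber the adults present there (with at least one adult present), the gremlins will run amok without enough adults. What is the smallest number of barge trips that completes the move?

Counting alone: each trip to the new quay takes at most 2 across and each return brings at least 1 back, so after t trips out (and t−1 returns) at most 2t − (t−1) of the 8 are across; that first reaches 8 at t = 7, so at least 13 crossings are needed.
The plan below uses exactly 13 crossings, so it is optimal:
1. 2 gremlins → the new quay.  (the old quay: 5A 1G; the new quay: 0A 2G)
2. 1 gremlin ← the old quay.  (the old quay: 5A 2G; the new quay: 0A 1G)
3. 2 gremlins → the new quay.  (the old quay: 5A 0G; the new quay: 0A 3G)
4. 1 gremlin ← the old quay.  (the old quay: 5A 1G; the new quay: 0A 2G)
5. 2 adults → the new quay.  (the old quay: 3A 1G; the new quay: 2A 2G)
6. 1 gremlin ← the old quay.  (the old quay: 3A 2G; the new quay: 2A 1G)
7. 1 adult and 1 gremlin → the new quay.  (the old quay: 2A 1G; the new quay: 3A 2G)
8. 1 gremlin ← the old quay.  (the old quay: 2A 2G; the new quay: 3A 1G)
9. 2 gremlins → the new quay.  (the old quay: 2A 0G; the new quay: 3A 3G)
10. 1 gremlin ← the old quay.  (the old quay: 2A 1G; the new quay: 3A 2G)
11. 1 adult and 1 gremlin → the new quay.  (the old quay: 1A 0G; the new quay: 4A 3G)
12. 1 gremlin ← the old quay.  (the old quay: 1A 1G; the new quay: 4A 2G)
13. 1 adult and 1 gremlin → the new quay.  (the old quay: 0A 0G; the new quay: 5A 3G)

13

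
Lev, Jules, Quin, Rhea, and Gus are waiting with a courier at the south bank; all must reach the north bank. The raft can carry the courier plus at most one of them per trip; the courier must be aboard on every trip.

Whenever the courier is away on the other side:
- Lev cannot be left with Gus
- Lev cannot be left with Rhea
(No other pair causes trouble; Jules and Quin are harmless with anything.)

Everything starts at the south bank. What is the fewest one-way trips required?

Counting alone: the courier can take at most 1 across per trip to the north bank, so moving all 5 needs at least 5 loaded trips out, with a return between consecutive ones — at least 9 crossings.
The safety rule pushes this higher. Following every safe sequence of crossings, the most of the 5 that can be at the north bank as the raft arrives there on crossing 9 is 4 — never all 5.
So no plan with fewer than 11 crossings exists, and this one achieves 11:
1. Courier goes to the north bank with Lev.
2. Courier goes back to the south bank alone.
3. Courier goes to the north bank with Jules.
4. Courier goes back to the south bank alone.
5. Courier goes to the north bank with Quin.
6. Courier goes back to the south bank alone.
7. Courier goes to the north bank with Rhea.
8. Courier goes back to the south bank with Lev.
9. Courier goes to the north bank with Gus.
10. Courier goes back to the south bank alone.
11. Courier goes to the north bank with Lev.

11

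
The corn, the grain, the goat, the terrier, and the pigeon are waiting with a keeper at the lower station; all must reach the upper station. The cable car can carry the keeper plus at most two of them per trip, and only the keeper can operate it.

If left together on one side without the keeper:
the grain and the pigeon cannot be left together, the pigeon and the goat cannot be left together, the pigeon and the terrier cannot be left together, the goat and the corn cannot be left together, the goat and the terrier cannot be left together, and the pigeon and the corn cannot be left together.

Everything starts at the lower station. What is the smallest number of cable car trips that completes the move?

7

Counting alone: the keeper can take at most 2 across per trip to the upper station, so moving all 5 needs at least 3 loaded trips out, with a return between consecutive ones — at least 5 crossings.
The safety rule pushes this higher. Following every safe sequence of crossings, the most of the 5 that can be at the upper station as the cable car arrives there on crossing 5 is 4 — never all 5.
So no plan with fewer than 7 crossings exists, and this one achieves 7:
1. Keeper goes to the upper station with the goat and the pigeon.  [the lower station: the corn, the grain, the terrier | the upper station: the goat, the pigeon]
2. Keeper goes back to the lower station with the goat.  [the lower station: the corn, the goat, the grain, the terrier | the upper station: the pigeon]
3. Keeper goes to the upper station with the corn and the terrier.  [the lower station: the goat, the grain | the upper station: the corn, the pigeon, the terrier]
4. Keeper goes back to the lower station with the pigeon.  [the lower station: the goat, the grain, the pigeon | the upper station: the corn, the terrier]
5. Keeper goes to the upper station with the goat and the grain.  [the lower station: the pigeon | the upper station: the corn, the goat, the grain, the terrier]
6. Keeper goes back to the lower station with the goat.  [the lower station: the goat, the pigeon | the upper station: the corn, the grain, the terrier]
7. Keeper goes to the upper station with the goat and the pigeon.  [the lower station: — | the upper station: the corn, the goat, the grain, the pigeon, the terrier]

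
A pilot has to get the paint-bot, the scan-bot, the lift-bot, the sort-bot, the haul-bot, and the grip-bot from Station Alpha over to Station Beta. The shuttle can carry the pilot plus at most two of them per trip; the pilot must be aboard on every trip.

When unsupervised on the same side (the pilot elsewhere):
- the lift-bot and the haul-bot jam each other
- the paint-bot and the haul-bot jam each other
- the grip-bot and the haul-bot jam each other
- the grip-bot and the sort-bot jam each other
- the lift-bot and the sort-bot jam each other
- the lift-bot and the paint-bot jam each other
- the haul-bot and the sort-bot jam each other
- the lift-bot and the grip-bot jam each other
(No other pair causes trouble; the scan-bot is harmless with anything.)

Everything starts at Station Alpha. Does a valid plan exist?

Whatever the first load, the items left behind include a forbidden pair without the pilot. No opening move is safe, so no plan exists.

No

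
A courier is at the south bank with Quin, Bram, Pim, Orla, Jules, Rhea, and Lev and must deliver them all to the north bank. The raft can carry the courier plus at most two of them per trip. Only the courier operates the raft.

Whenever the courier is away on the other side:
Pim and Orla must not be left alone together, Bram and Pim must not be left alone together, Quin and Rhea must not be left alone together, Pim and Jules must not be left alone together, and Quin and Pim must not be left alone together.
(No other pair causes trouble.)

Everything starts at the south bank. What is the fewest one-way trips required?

Counting alone: the courier can take at most 2 across per trip to the north bank, so moving all 7 needs at least 4 loaded trips out, with a return between consecutive ones — at least 7 crossings.
The safety rule pushes this higher. Following every safe sequence of crossings, the most of the 7 that can be at the north bank as the raft arrives there on crossing 7 is 6 — never all 7.
So no plan with fewer than 9 crossings exists, and this one achieves 9:
1. Courier goes to the north bank with Pim and Quin.
2. Courier goes back to the south bank with Quin.
3. Courier goes to the north bank with Bram and Quin.
4. Courier goes back to the south bank with Pim.
5. Courier goes to the north bank with Orla and Pim.
6. Courier goes back to the south bank with Pim.
7. Courier goes to the north bank with Jules and Lev.
8. Courier goes back to the south bank alone.
9. Courier goes to the north bank with Pim and Rhea.

9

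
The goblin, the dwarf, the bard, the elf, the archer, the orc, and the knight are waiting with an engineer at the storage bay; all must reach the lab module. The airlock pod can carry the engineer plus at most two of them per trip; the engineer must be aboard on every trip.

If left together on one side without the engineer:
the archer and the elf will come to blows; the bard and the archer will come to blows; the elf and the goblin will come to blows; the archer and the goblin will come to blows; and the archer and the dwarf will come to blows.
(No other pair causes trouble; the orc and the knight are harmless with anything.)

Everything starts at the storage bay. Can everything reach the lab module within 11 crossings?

Yes — this plan uses 11 crossings (≤ 11):
1. Engineer goes to the lab module with the archer and the goblin.  [the storage bay: the bard, the dwarf, the elf, the knight, the orc | the lab module: the archer, the goblin]
2. Engineer goes back to the storage bay with the goblin.  [the storage bay: the bard, the dwarf, the elf, the goblin, the knight, the orc | the lab module: the archer]
3. Engineer goes to the lab module with the dwarf and the goblin.  [the storage bay: the bard, the elf, the knight, the orc | the lab module: the archer, the dwarf, the goblin]
4. Engineer goes back to the storage bay with the archer.  [the storage bay: the archer, the bard, the elf, the knight, the orc | the lab module: the dwarf, the goblin]
5. Engineer goes to the lab module with the bard and the elf.  [the storage bay: the archer, the knight, the orc | the lab module: the bard, the dwarf, the elf, the goblin]
6. Engineer goes back to the storage bay with the goblin.  [the storage bay: the archer, the goblin, the knight, the orc | the lab module: the bard, the dwarf, the elf]
7. Engineer goes to the lab module with the goblin and the orc.  [the storage bay: the archer, the knight | the lab module: the bard, the dwarf, the elf, the goblin, the orc]
8. Engineer goes back to the storage bay with the goblin.  [the storage bay: the archer, the goblin, the knight | the lab module: the bard, the dwarf, the elf, the orc]
9. Engineer goes to the lab module with the goblin and the knight.  [the storage bay: the archer | the lab module: the bard, the dwarf, the elf, the goblin, the knight, the orc]
10. Engineer goes back to the storage bay with the goblin.  [the storage bay: the archer, the goblin | the lab module: the bard, the dwarf, the elf, the knight, the orc]
11. Engineer goes to the lab module with the archer and the goblin.  [the storage bay: — | the lab module: the archer, the bard, the dwarf, the elf, the goblin, the knight, the orc]

Yes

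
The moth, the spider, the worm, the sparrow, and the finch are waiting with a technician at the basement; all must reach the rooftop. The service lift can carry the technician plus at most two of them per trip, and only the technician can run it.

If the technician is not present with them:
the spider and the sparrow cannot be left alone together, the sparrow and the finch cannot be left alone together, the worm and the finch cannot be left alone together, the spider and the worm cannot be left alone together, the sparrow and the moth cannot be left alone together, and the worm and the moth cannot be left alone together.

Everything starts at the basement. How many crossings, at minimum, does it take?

7

Counting alone: the technician can take at most 2 across per trip to the rooftop, so moving all 5 needs at least 3 loaded trips out, with a return between consecutive ones — at least 5 crossings.
The safety rule pushes this higher. Following every safe sequence of crossings, the most of the 5 that can be at the rooftop as the service lift arrives there on crossing 5 is 4 — never all 5.
So no plan with fewer than 7 crossings exists, and this one achieves 7:
1. Technician goes to the rooftop with the sparrow and the worm.  [the basement: the finch, the moth, the spider | the rooftop: the sparrow, the worm]
2. Technician goes back to the basement alone.  [the basement: the finch, the moth, the spider | the rooftop: the sparrow, the worm]
3. Technician goes to the rooftop with the moth.  [the basement: the finch, the spider | the rooftop: the moth, the sparrow, the worm]
4. Technician goes back to the basement with the sparrow and the worm.  [the basement: the finch, the sparrow, the spider, the worm | the rooftop: the moth]
5. Technician goes to the rooftop with the finch and the spider.  [the basement: the sparrow, the worm | the rooftop: the finch, the moth, the spider]
6. Technician goes back to the basement alone.  [the basement: the sparrow, the worm | the rooftop: the finch, the moth, the spider]
7. Technician goes to the rooftop with the sparrow and the worm.  [the basement: — | the rooftop: the finch, the moth, the sparrow, the spider, the worm]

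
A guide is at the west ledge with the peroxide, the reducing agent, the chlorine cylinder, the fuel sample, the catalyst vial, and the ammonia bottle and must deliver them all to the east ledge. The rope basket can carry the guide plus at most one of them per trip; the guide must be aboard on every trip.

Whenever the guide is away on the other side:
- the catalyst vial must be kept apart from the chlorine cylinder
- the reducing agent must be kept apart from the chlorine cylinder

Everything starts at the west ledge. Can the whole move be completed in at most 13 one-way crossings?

Yes — this plan uses 13 crossings (≤ 13):
1. Guide goes to the east ledge with the chlorine cylinder.
2. Guide goes back to the west ledge alone.
3. Guide goes to the east ledge with the peroxide.
4. Guide goes back to the west ledge alone.
5. Guide goes to the east ledge with the reducing agent.
6. Guide goes back to the west ledge with the chlorine cylinder.
7. Guide goes to the east ledge with the catalyst vial.
8. Guide goes back to the west ledge alone.
9. Guide goes to the east ledge with the fuel sample.
10. Guide goes back to the west ledge alone.
11. Guide goes to the east ledge with the ammonia bottle.
12. Guide goes back to the west ledge alone.
13. Guide goes to the east ledge with the chlorine cylinder.

Yes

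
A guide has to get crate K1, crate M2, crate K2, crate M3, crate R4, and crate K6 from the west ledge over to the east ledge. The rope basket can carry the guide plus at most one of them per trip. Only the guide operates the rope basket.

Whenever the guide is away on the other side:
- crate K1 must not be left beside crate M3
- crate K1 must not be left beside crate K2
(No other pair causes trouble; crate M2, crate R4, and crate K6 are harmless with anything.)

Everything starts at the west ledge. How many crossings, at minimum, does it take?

Counting alone: the guide can take at most 1 across per trip to the east ledge, so moving all 6 needs at least 6 loaded trips out, with a return between consecutive ones — at least 11 crossings.
The safety rule pushes this higher. Following every safe sequence of crossings, the most of the 6 that can be at the east ledge as the rope basket arrives there on crossing 11 is 5 — never all 6.
So no plan with fewer than 13 crossings exists, and this one achieves 13:
1. Guide goes to the east ledge with crate K1.
2. Guide goes back to the west ledge alone.
3. Guide goes to the east ledge with crate M2.
4. Guide goes back to the west ledge alone.
5. Guide goes to the east ledge with crate K2.
6. Guide goes back to the west ledge with crate K1.
7. Guide goes to the east ledge with crate M3.
8. Guide goes back to the west ledge alone.
9. Guide goes to the east ledge with crate R4.
10. Guide goes back to the west ledge alone.
11. Guide goes to the east ledge with crate K6.
12. Guide goes back to the west ledge alone.
13. Guide goes to the east ledge with crate K1.

13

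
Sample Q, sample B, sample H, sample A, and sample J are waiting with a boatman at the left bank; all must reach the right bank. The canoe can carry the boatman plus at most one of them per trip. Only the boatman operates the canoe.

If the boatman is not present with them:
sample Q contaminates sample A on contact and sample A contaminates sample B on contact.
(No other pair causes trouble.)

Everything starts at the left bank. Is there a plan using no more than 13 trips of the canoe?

Yes

Yes — this plan uses 11 crossings (≤ 13):
1. Boatman goes to the right bank with sample A.  [the left bank: sample B, sample H, sample J, sample Q | the right bank: sample A]
2. Boatman goes back to the left bank alone.  [the left bank: sample B, sample H, sample J, sample Q | the right bank: sample A]
3. Boatman goes to the right bank with sample Q.  [the left bank: sample B, sample H, sample J | the right bank: sample A, sample Q]
4. Boatman goes back to the left bank with sample A.  [the left bank: sample A, sample B, sample H, sample J | the right bank: sample Q]
5. Boatman goes to the right bank with sample B.  [the left bank: sample A, sample H, sample J | the right bank: sample B, sample Q]
6. Boatman goes back to the left bank alone.  [the left bank: sample A, sample H, sample J | the right bank: sample B, sample Q]
7. Boatman goes to the right bank with sample H.  [the left bank: sample A, sample J | the right bank: sample B, sample H, sample Q]
8. Boatman goes back to the left bank alone.  [the left bank: sample A, sample J | the right bank: sample B, sample H, sample Q]
9. Boatman goes to the right bank with sample J.  [the left bank: sample A | the right bank: sample B, sample H, sample J, sample Q]
10. Boatman goes back to the left bank alone.  [the left bank: sample A | the right bank: sample B, sample H, sample J, sample Q]
11. Boatman goes to the right bank with sample A.  [the left bank: — | the right bank: sample A, sample B, sample H, sample J, sample Q]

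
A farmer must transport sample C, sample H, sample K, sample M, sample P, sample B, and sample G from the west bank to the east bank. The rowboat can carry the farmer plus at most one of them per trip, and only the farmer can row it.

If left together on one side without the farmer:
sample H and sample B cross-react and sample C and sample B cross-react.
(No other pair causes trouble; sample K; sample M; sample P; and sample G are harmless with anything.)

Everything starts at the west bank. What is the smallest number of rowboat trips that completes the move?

Counting alone: the farmer can take at most 1 across per trip to the east bank, so moving all 7 needs at least 7 loaded trips out, with a return between consecutive ones — at least 13 crossings.
The safety rule pushes this higher. Following every safe sequence of crossings, the most of the 7 that can be at the east bank as the rowboat arrives there on crossing 13 is 6 — never all 7.
So no plan with fewer than 15 crossings exists, and this one achieves 15:
1. Farmer goes to the east bank with sample B.  [the west bank: sample C, sample G, sample H, sample K, sample M, sample P | the east bank: sample B]
2. Farmer goes back to the west bank alone.  [the west bank: sample C, sample G, sample H, sample K, sample M, sample P | the east bank: sample B]
3. Farmer goes to the east bank with sample C.  [the west bank: sample G, sample H, sample K, sample M, sample P | the east bank: sample B, sample C]
4. Farmer goes back to the west bank with sample B.  [the west bank: sample B, sample G, sample H, sample K, sample M, sample P | the east bank: sample C]
5. Farmer goes to the east bank with sample H.  [the west bank: sample B, sample G, sample K, sample M, sample P | the east bank: sample C, sample H]
6. Farmer goes back to the west bank alone.  [the west bank: sample B, sample G, sample K, sample M, sample P | the east bank: sample C, sample H]
7. Farmer goes to the east bank with sample K.  [the west bank: sample B, sample G, sample M, sample P | the east bank: sample C, sample H, sample K]
8. Farmer goes back to the west bank alone.  [the west bank: sample B, sample G, sample M, sample P | the east bank: sample C, sample H, sample K]
9. Farmer goes to the east bank with sample M.  [the west bank: sample B, sample G, sample P | the east bank: sample C, sample H, sample K, sample M]
10. Farmer goes back to the west bank alone.  [the west bank: sample B, sample G, sample P | the east bank: sample C, sample H, sample K, sample M]
11. Farmer goes to the east bank with sample P.  [the west bank: sample B, sample G | the east bank: sample C, sample H, sample K, sample M, sample P]
12. Farmer goes back to the west bank alone.  [the west bank: sample B, sample G | the east bank: sample C, sample H, sample K, sample M, sample P]
13. Farmer goes to the east bank with sample G.  [the west bank: sample B | the east bank: sample C, sample G, sample H, sample K, sample M, sample P]
14. Farmer goes back to the west bank alone.  [the west bank: sample B | the east bank: sample C, sample G, sample H, sample K, sample M, sample P]
15. Farmer goes to the east bank with sample B.  [the west bank: — | the east bank: sample B, sample C, sample G, sample H, sample K, sample M, sample P]

15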